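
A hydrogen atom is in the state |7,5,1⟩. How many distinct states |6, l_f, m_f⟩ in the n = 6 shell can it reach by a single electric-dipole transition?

E1 requires Δl = ±1, so l_f ∈ {4, 6}; with 0 ≤ l_f ≤ n_f−1 = 5, the allowed l_f values are {4}.
For l_f = 4: m_f ∈ {m_i−1, m_i, m_i+1} ∩ [−4, 4] = {0, 1, 2} → 3 states.
Total: 3.

3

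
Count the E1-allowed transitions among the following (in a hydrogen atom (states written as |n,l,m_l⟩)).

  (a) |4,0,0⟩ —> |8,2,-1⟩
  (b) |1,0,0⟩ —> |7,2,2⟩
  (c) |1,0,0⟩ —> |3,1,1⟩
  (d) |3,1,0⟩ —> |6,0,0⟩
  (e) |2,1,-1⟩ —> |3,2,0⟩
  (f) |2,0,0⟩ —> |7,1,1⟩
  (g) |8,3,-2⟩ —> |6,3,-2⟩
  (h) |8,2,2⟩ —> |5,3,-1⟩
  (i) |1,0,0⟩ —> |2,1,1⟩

5

(a) forbidden — Δl = +2 (E1 requires Δl = ±1)
(b) forbidden — Δl = +2 (E1 requires Δl = ±1); Δm_l = +2 (E1 requires Δm_l = 0, ±1)
(c) allowed
(d) allowed
(e) allowed
(f) allowed
(g) forbidden — Δl = +0 (E1 requires Δl = ±1)
(h) forbidden — Δm_l = -3 (E1 requires Δm_l = 0, ±1)
(i) allowed
Total allowed: 5 of 9.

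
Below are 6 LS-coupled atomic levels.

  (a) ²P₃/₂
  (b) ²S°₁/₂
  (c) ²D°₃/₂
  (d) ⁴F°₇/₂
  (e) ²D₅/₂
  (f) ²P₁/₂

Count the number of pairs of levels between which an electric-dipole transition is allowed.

(a)–(b): allowed.
(a)–(c): allowed.
(a)–(d): forbidden (ΔS, ΔL, ΔJ).
(a)–(e): forbidden (parity).
(a)–(f): forbidden (parity).
(b)–(c): forbidden (parity, ΔL).
(b)–(d): forbidden (parity, ΔS, ΔL, ΔJ).
(b)–(e): forbidden (ΔL, ΔJ).
(b)–(f): allowed.
(c)–(d): forbidden (parity, ΔS, ΔJ).
(c)–(e): allowed.
(c)–(f): allowed.
(d)–(e): forbidden (ΔS).
(d)–(f): forbidden (ΔS, ΔL, ΔJ).
(e)–(f): forbidden (parity, ΔJ).
Allowed pairs: 5 of 15.

5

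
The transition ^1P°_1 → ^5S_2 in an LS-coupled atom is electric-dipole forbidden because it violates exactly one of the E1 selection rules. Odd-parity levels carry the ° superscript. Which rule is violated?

the ΔS = 0 rule

Reading off the term symbols: S 0→2, L 1→0, J 1→2, parity odd→even.
Parity must change: odd → even — satisfied.
ΔS = 0: S: 0 → 2 — violated.
ΔL = 0, ±1 (not L=0↔0): L: 1 → 0, ΔL = -1 — satisfied.
ΔJ = 0, ±1 (not J=0↔0): J: 1 → 2, ΔJ = +1 — satisfied.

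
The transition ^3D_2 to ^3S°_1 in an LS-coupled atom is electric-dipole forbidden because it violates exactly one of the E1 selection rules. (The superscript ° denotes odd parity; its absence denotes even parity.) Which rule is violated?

the ΔL = 0, ±1 rule

Initial level: S=1, L=2, J=2, parity even. Final level: S=1, L=0, J=1, parity odd.
Parity must change: even → odd — ok.
ΔS = 0: S: 1 → 1 — ok.
ΔL = 0, ±1 (not L=0↔0): L: 2 → 0, ΔL = -2 — fails.
ΔJ = 0, ±1 (not J=0↔0): J: 2 → 1, ΔJ = -1 — ok.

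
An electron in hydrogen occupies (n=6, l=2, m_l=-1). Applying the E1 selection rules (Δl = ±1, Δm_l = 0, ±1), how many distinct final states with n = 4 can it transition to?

5

E1 requires Δl = ±1, so l_f ∈ {1, 3}; with 0 ≤ l_f ≤ n_f−1 = 3, the allowed l_f values are {1, 3}.
For l_f = 1: m_f ∈ {m_i−1, m_i, m_i+1} ∩ [−1, 1] = {-1, 0} → 2 states.
For l_f = 3: m_f ∈ {m_i−1, m_i, m_i+1} ∩ [−3, 3] = {-2, -1, 0} → 3 states.
Total: 5.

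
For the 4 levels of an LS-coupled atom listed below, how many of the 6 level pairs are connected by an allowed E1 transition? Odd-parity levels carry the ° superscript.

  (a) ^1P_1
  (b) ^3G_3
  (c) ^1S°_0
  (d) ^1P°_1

(a)–(b): forbidden (parity, ΔS, ΔL, ΔJ).
(a)–(c): allowed.
(a)–(d): allowed.
(b)–(c): forbidden (ΔS, ΔL, ΔJ).
(b)–(d): forbidden (ΔS, ΔL, ΔJ).
(c)–(d): forbidden (parity).
Allowed pairs: 2 of 6.

2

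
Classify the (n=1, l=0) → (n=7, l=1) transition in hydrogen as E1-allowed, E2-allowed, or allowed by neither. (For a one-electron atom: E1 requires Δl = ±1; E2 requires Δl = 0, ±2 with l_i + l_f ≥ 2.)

E1

Δl = 1 − 0 = +1; l_i + l_f = 1.
E1 (Δl = ±1): satisfied.
E2 (Δl = 0,±2, l_i+l_f ≥ 2): not satisfied.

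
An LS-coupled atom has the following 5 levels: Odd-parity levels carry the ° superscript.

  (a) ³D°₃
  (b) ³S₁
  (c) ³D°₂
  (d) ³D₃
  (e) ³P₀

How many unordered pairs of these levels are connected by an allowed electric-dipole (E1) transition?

(a)–(b): forbidden (ΔL, ΔJ).
(a)–(c): forbidden (parity).
(a)–(d): allowed.
(a)–(e): forbidden (ΔJ).
(b)–(c): forbidden (ΔL).
(b)–(d): forbidden (parity, ΔL, ΔJ).
(b)–(e): forbidden (parity).
(c)–(d): allowed.
(c)–(e): forbidden (ΔJ).
(d)–(e): forbidden (parity, ΔJ).
Allowed pairs: 2 of 10.

2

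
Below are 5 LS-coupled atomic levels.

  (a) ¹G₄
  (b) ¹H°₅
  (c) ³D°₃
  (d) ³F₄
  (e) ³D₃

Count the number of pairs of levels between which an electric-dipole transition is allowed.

(a)–(b): allowed.
(a)–(c): forbidden (ΔS, ΔL).
(a)–(d): forbidden (parity, ΔS).
(a)–(e): forbidden (parity, ΔS, ΔL).
(b)–(c): forbidden (parity, ΔS, ΔL, ΔJ).
(b)–(d): forbidden (ΔS, ΔL).
(b)–(e): forbidden (ΔS, ΔL, ΔJ).
(c)–(d): allowed.
(c)–(e): allowed.
(d)–(e): forbidden (parity).
Allowed pairs: 3 of 10.

3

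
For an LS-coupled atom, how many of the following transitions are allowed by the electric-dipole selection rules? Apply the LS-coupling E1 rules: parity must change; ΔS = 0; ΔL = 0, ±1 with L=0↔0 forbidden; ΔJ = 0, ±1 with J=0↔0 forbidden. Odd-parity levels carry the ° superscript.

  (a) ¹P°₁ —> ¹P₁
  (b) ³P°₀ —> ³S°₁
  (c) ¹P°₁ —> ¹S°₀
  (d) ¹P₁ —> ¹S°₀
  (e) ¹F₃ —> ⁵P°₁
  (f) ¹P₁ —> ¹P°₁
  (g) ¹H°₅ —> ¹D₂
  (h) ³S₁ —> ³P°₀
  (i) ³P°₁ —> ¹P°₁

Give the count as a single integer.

(a) allowed
(b) forbidden (parity fails)
(c) forbidden (parity fails)
(d) allowed
(e) forbidden (ΔS, ΔL, ΔJ fail)
(f) allowed
(g) forbidden (ΔL, ΔJ fail)
(h) allowed
(i) forbidden (parity, ΔS fail)
Total allowed: 4 of 9.

4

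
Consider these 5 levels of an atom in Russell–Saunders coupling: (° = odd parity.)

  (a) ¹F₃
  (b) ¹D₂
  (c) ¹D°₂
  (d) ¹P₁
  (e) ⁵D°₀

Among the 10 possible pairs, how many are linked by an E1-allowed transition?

3

(a)–(b): forbidden (parity).
(a)–(c): allowed.
(a)–(d): forbidden (parity, ΔL, ΔJ).
(a)–(e): forbidden (ΔS, ΔJ).
(b)–(c): allowed.
(b)–(d): forbidden (parity).
(b)–(e): forbidden (ΔS, ΔJ).
(c)–(d): allowed.
(c)–(e): forbidden (parity, ΔS, ΔJ).
(d)–(e): forbidden (ΔS).
Allowed pairs: 3 of 10.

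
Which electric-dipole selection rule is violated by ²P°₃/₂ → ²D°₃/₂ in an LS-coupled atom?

Initial level: S=1/2, L=1, J=3/2, parity odd. Final level: S=1/2, L=2, J=3/2, parity odd.
Parity must change: odd → odd — fails.
ΔS = 0: S: 1/2 → 1/2 — ok.
ΔL = 0, ±1 (not L=0↔0): L: 1 → 2, ΔL = +1 — ok.
ΔJ = 0, ±1 (not J=0↔0): J: 3/2 → 3/2, ΔJ = +0 — ok.

parity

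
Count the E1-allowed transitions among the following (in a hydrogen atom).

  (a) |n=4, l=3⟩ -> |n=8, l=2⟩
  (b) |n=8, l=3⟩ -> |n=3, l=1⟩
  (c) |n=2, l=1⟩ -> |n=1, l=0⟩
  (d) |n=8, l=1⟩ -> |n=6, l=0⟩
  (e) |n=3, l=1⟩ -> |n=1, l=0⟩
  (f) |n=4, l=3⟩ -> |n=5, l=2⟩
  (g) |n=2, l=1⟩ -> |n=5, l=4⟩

(a) allowed
(b) forbidden — Δl = -2 (E1 requires Δl = ±1)
(c) allowed
(d) allowed
(e) allowed
(f) allowed
(g) forbidden — Δl = +3 (E1 requires Δl = ±1)
Total allowed: 5 of 7.

5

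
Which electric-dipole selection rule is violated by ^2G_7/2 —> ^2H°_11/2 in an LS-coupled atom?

Parity must change: even → odd — passes.
ΔS = 0: S: 1/2 → 1/2 — passes.
ΔL = 0, ±1 (not L=0↔0): L: 4 → 5, ΔL = +1 — passes.
ΔJ = 0, ±1 (not J=0↔0): J: 7/2 → 11/2, ΔJ = +2 — fails.

the ΔJ = 0, ±1 rule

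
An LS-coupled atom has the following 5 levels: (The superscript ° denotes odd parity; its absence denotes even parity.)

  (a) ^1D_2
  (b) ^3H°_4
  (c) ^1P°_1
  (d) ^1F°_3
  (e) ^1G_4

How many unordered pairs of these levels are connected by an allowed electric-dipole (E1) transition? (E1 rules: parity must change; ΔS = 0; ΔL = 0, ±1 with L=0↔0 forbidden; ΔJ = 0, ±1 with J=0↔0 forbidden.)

3

(a)–(b): forbidden (ΔS, ΔL, ΔJ).
(a)–(c): allowed.
(a)–(d): allowed.
(a)–(e): forbidden (parity, ΔL, ΔJ).
(b)–(c): forbidden (parity, ΔS, ΔL, ΔJ).
(b)–(d): forbidden (parity, ΔS, ΔL).
(b)–(e): forbidden (ΔS).
(c)–(d): forbidden (parity, ΔL, ΔJ).
(c)–(e): forbidden (ΔL, ΔJ).
(d)–(e): allowed.
Allowed pairs: 3 of 10.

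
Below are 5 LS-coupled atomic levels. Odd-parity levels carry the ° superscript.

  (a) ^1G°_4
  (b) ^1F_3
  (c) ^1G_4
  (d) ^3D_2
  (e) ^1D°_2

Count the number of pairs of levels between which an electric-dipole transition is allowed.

(a)–(b): allowed.
(a)–(c): allowed.
(a)–(d): forbidden (ΔS, ΔL, ΔJ).
(a)–(e): forbidden (parity, ΔL, ΔJ).
(b)–(c): forbidden (parity).
(b)–(d): forbidden (parity, ΔS).
(b)–(e): allowed.
(c)–(d): forbidden (parity, ΔS, ΔL, ΔJ).
(c)–(e): forbidden (ΔL, ΔJ).
(d)–(e): forbidden (ΔS).
Allowed pairs: 3 of 10.

3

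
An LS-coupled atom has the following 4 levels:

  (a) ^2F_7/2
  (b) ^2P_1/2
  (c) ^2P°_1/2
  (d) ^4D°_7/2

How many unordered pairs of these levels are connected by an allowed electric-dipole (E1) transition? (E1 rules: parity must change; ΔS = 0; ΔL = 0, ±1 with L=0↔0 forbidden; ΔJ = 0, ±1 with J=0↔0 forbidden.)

(a)–(b): forbidden (parity, ΔL, ΔJ).
(a)–(c): forbidden (ΔL, ΔJ).
(a)–(d): forbidden (ΔS).
(b)–(c): allowed.
(b)–(d): forbidden (ΔS, ΔJ).
(c)–(d): forbidden (parity, ΔS, ΔJ).
Allowed pairs: 1 of 6.

1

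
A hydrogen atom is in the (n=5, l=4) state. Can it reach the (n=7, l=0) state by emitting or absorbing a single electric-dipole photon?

Δl = 0 − 4 = -4; the E1 rule Δl = ±1 is violated.
The transition is electric-dipole forbidden.

forbidden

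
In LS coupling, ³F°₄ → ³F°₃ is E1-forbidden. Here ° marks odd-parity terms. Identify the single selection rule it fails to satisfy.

Parity must change: odd → odd — fails.
ΔS = 0: S: 1 → 1 — ok.
ΔL = 0, ±1 (not L=0↔0): L: 3 → 3, ΔL = +0 — ok.
ΔJ = 0, ±1 (not J=0↔0): J: 4 → 3, ΔJ = -1 — ok.

parity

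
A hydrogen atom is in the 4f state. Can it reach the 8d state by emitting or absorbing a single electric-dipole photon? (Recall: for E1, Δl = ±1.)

allowed

Initial l = 3, final l = 2, so Δl = -1. E1 requires Δl = ±1: ✓.
All E1 selection rules are satisfied.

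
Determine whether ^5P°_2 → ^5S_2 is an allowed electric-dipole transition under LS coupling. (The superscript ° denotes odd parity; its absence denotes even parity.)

Initial level: S=2, L=1, J=2, parity odd. Final level: S=2, L=0, J=2, parity even.
Parity must change: odd → even — ok.
ΔS = 0: S: 2 → 2 — ok.
ΔL = 0, ±1 (not L=0↔0): L: 1 → 0, ΔL = -1 — ok.
ΔJ = 0, ±1 (not J=0↔0): J: 2 → 2, ΔJ = +0 — ok.
All four E1 rules are satisfied.

allowed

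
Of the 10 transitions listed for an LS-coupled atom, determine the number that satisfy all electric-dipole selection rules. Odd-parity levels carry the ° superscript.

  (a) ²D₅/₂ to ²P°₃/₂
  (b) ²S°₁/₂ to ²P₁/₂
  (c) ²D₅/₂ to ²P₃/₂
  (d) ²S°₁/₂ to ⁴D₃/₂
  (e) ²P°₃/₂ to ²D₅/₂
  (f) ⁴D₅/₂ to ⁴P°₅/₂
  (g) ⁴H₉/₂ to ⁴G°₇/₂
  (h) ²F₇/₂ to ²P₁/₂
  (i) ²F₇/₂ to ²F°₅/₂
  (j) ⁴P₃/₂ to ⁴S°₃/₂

7

(a) allowed
(b) allowed
(c) forbidden (parity fails)
(d) forbidden (ΔS, ΔL fail)
(e) allowed
(f) allowed
(g) allowed
(h) forbidden (parity, ΔL, ΔJ fail)
(i) allowed
(j) allowed
Total allowed: 7 of 10.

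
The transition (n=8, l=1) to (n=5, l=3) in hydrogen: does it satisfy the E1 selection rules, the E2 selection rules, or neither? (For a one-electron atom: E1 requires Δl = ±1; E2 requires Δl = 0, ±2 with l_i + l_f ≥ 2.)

E2

Δl = 3 − 1 = +2; l_i + l_f = 4.
E1 (Δl = ±1): not satisfied.
E2 (Δl = 0,±2, l_i+l_f ≥ 2): satisfied.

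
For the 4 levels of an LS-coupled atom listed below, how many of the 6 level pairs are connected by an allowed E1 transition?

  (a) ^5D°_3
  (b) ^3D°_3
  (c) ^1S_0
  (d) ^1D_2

(a)–(b): forbidden (parity, ΔS).
(a)–(c): forbidden (ΔS, ΔL, ΔJ).
(a)–(d): forbidden (ΔS).
(b)–(c): forbidden (ΔS, ΔL, ΔJ).
(b)–(d): forbidden (ΔS).
(c)–(d): forbidden (parity, ΔL, ΔJ).
Allowed pairs: 0 of 6.

0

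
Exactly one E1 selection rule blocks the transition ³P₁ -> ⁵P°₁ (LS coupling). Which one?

Parity must change: even → odd — passes.
ΔS = 0: S: 1 → 2 — fails.
ΔL = 0, ±1 (not L=0↔0): L: 1 → 1, ΔL = +0 — passes.
ΔJ = 0, ±1 (not J=0↔0): J: 1 → 1, ΔJ = +0 — passes.

the ΔS = 0 rule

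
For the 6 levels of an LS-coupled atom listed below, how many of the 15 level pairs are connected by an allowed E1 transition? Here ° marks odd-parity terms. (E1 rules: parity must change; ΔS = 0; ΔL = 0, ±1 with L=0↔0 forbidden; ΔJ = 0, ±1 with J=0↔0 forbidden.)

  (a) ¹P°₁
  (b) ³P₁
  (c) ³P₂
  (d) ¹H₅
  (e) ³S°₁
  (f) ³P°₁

(a)–(b): forbidden (ΔS).
(a)–(c): forbidden (ΔS).
(a)–(d): forbidden (ΔL, ΔJ).
(a)–(e): forbidden (parity, ΔS).
(a)–(f): forbidden (parity, ΔS).
(b)–(c): forbidden (parity).
(b)–(d): forbidden (parity, ΔS, ΔL, ΔJ).
(b)–(e): allowed.
(b)–(f): allowed.
(c)–(d): forbidden (parity, ΔS, ΔL, ΔJ).
(c)–(e): allowed.
(c)–(f): allowed.
(d)–(e): forbidden (ΔS, ΔL, ΔJ).
(d)–(f): forbidden (ΔS, ΔL, ΔJ).
(e)–(f): forbidden (parity).
Allowed pairs: 4 of 15.

4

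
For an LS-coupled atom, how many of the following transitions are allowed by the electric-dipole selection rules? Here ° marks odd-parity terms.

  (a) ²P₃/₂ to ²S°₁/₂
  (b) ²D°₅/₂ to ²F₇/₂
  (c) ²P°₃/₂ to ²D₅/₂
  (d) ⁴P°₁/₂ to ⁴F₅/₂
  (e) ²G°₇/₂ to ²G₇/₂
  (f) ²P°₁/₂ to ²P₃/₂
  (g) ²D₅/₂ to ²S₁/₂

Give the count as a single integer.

5

(a) allowed
(b) allowed
(c) allowed
(d) forbidden (ΔL, ΔJ fail)
(e) allowed
(f) allowed
(g) forbidden (parity, ΔL, ΔJ fail)
Total allowed: 5 of 7.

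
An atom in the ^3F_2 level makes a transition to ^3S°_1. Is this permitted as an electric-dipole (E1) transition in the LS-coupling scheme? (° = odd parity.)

ΔS = 0: S: 1 → 1 — satisfied.
ΔL = 0, ±1 (not L=0↔0): L: 3 → 0, ΔL = -3 — violated.
ΔJ = 0, ±1 (not J=0↔0): J: 2 → 1, ΔJ = -1 — satisfied.
Parity must change: even → odd — satisfied.
Rule(s) violated: ΔL.

forbidden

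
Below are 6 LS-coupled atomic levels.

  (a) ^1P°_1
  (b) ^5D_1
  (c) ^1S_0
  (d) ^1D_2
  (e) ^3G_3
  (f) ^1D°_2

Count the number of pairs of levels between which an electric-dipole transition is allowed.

3

(a)–(b): forbidden (ΔS).
(a)–(c): allowed.
(a)–(d): allowed.
(a)–(e): forbidden (ΔS, ΔL, ΔJ).
(a)–(f): forbidden (parity).
(b)–(c): forbidden (parity, ΔS, ΔL).
(b)–(d): forbidden (parity, ΔS).
(b)–(e): forbidden (parity, ΔS, ΔL, ΔJ).
(b)–(f): forbidden (ΔS).
(c)–(d): forbidden (parity, ΔL, ΔJ).
(c)–(e): forbidden (parity, ΔS, ΔL, ΔJ).
(c)–(f): forbidden (ΔL, ΔJ).
(d)–(e): forbidden (parity, ΔS, ΔL).
(d)–(f): allowed.
(e)–(f): forbidden (ΔS, ΔL).
Allowed pairs: 3 of 15.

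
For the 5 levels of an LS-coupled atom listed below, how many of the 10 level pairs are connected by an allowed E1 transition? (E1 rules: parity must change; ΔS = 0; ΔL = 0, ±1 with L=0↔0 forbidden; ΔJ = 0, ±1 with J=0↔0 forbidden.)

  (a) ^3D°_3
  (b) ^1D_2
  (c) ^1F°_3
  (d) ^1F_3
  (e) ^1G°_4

3

(a)–(b): forbidden (ΔS).
(a)–(c): forbidden (parity, ΔS).
(a)–(d): forbidden (ΔS).
(a)–(e): forbidden (parity, ΔS, ΔL).
(b)–(c): allowed.
(b)–(d): forbidden (parity).
(b)–(e): forbidden (ΔL, ΔJ).
(c)–(d): allowed.
(c)–(e): forbidden (parity).
(d)–(e): allowed.
Allowed pairs: 3 of 10.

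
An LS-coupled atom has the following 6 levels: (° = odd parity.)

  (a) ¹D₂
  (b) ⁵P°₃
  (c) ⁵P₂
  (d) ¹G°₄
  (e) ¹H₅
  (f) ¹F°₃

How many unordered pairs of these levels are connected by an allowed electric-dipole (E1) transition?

3

(a)–(b): forbidden (ΔS).
(a)–(c): forbidden (parity, ΔS).
(a)–(d): forbidden (ΔL, ΔJ).
(a)–(e): forbidden (parity, ΔL, ΔJ).
(a)–(f): allowed.
(b)–(c): allowed.
(b)–(d): forbidden (parity, ΔS, ΔL).
(b)–(e): forbidden (ΔS, ΔL, ΔJ).
(b)–(f): forbidden (parity, ΔS, ΔL).
(c)–(d): forbidden (ΔS, ΔL, ΔJ).
(c)–(e): forbidden (parity, ΔS, ΔL, ΔJ).
(c)–(f): forbidden (ΔS, ΔL).
(d)–(e): allowed.
(d)–(f): forbidden (parity).
(e)–(f): forbidden (ΔL, ΔJ).
Allowed pairs: 3 of 15.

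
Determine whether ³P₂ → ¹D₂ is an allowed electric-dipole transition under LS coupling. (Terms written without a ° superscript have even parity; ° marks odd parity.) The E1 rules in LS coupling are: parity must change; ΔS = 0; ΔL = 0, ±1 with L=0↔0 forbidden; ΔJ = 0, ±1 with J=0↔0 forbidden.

Reading off the term symbols: S 1→0, L 1→2, J 2→2, parity even→even.
ΔS = 0: S: 1 → 0 — ✗.
ΔL = 0, ±1 (not L=0↔0): L: 1 → 2, ΔL = +1 — ✓.
ΔJ = 0, ±1 (not J=0↔0): J: 2 → 2, ΔJ = +0 — ✓.
Parity must change: even → even — ✗.
Rule(s) violated: parity, ΔS.

forbidden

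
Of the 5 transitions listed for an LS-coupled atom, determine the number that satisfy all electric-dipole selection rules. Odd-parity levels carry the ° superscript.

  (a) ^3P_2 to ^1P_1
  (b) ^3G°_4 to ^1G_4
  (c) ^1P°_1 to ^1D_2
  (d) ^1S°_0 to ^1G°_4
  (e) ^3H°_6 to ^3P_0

1

(a) forbidden (parity, ΔS fail)
(b) forbidden (ΔS fails)
(c) allowed
(d) forbidden (parity, ΔL, ΔJ fail)
(e) forbidden (ΔL, ΔJ fail)
Total allowed: 1 of 5.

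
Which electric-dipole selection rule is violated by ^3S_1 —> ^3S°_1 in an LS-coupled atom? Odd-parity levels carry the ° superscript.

the L=0 ↔ L=0 exclusion

Reading off the term symbols: S 1→1, L 0→0, J 1→1, parity even→odd.
Parity must change: even → odd — ok.
ΔS = 0: S: 1 → 1 — ok.
ΔL = 0, ±1 (not L=0↔0): L: 0 → 0, ΔL = +0 — fails.
ΔJ = 0, ±1 (not J=0↔0): J: 1 → 1, ΔJ = +0 — ok.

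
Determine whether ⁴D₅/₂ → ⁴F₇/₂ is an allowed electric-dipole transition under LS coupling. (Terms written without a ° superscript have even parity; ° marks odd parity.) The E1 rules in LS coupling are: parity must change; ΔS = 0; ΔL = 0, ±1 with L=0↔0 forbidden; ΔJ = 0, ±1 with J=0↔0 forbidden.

Parity must change: even → even — ✗.
ΔS = 0: S: 3/2 → 3/2 — ✓.
ΔL = 0, ±1 (not L=0↔0): L: 2 → 3, ΔL = +1 — ✓.
ΔJ = 0, ±1 (not J=0↔0): J: 5/2 → 7/2, ΔJ = +1 — ✓.
Rule(s) violated: parity.

forbidden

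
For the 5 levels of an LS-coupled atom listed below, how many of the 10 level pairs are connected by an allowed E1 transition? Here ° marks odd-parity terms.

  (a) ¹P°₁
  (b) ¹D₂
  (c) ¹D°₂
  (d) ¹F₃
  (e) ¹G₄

3

(a)–(b): allowed.
(a)–(c): forbidden (parity).
(a)–(d): forbidden (ΔL, ΔJ).
(a)–(e): forbidden (ΔL, ΔJ).
(b)–(c): allowed.
(b)–(d): forbidden (parity).
(b)–(e): forbidden (parity, ΔL, ΔJ).
(c)–(d): allowed.
(c)–(e): forbidden (ΔL, ΔJ).
(d)–(e): forbidden (parity).
Allowed pairs: 3 of 10.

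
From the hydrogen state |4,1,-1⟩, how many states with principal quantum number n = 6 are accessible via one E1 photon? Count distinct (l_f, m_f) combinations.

E1 requires Δl = ±1, so l_f ∈ {0, 2}; with 0 ≤ l_f ≤ n_f−1 = 5, the allowed l_f values are {0, 2}.
For l_f = 0: m_f ∈ {m_i−1, m_i, m_i+1} ∩ [−0, 0] = {0} → 1 state.
For l_f = 2: m_f ∈ {m_i−1, m_i, m_i+1} ∩ [−2, 2] = {-2, -1, 0} → 3 states.
Total: 4.

4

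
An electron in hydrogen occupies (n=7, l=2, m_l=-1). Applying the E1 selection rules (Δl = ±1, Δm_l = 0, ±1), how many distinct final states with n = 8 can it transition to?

E1 requires Δl = ±1, so l_f ∈ {1, 3}; with 0 ≤ l_f ≤ n_f−1 = 7, the allowed l_f values are {1, 3}.
For l_f = 1: m_f ∈ {m_i−1, m_i, m_i+1} ∩ [−1, 1] = {-1, 0} → 2 states.
For l_f = 3: m_f ∈ {m_i−1, m_i, m_i+1} ∩ [−3, 3] = {-2, -1, 0} → 3 states.
Total: 5.

5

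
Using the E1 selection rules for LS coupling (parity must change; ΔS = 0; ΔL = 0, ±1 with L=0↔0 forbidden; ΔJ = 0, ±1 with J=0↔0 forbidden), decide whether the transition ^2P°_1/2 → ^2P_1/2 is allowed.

Initial level: S=1/2, L=1, J=1/2, parity odd. Final level: S=1/2, L=1, J=1/2, parity even.
Parity must change: odd → even — ok.
ΔS = 0: S: 1/2 → 1/2 — ok.
ΔL = 0, ±1 (not L=0↔0): L: 1 → 1, ΔL = +0 — ok.
ΔJ = 0, ±1 (not J=0↔0): J: 1/2 → 1/2, ΔJ = +0 — ok.
All four E1 rules are satisfied.

allowed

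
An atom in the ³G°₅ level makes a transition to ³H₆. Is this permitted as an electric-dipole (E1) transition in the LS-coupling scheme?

Parity must change: odd → even — satisfied.
ΔS = 0: S: 1 → 1 — satisfied.
ΔL = 0, ±1 (not L=0↔0): L: 4 → 5, ΔL = +1 — satisfied.
ΔJ = 0, ±1 (not J=0↔0): J: 5 → 6, ΔJ = +1 — satisfied.
All four E1 rules are satisfied.

allowed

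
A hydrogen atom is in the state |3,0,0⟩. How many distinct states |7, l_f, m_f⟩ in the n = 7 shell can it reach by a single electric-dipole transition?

3

E1 requires Δl = ±1, so l_f ∈ {-1, 1}; with 0 ≤ l_f ≤ n_f−1 = 6, the allowed l_f values are {1}.
For l_f = 1: m_f ∈ {m_i−1, m_i, m_i+1} ∩ [−1, 1] = {-1, 0, 1} → 3 states.
Total: 3.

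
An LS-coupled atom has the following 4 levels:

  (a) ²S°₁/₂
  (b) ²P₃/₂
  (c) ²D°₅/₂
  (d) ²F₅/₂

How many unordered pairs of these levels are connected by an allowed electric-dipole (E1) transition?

3

(a)–(b): allowed.
(a)–(c): forbidden (parity, ΔL, ΔJ).
(a)–(d): forbidden (ΔL, ΔJ).
(b)–(c): allowed.
(b)–(d): forbidden (parity, ΔL).
(c)–(d): allowed.
Allowed pairs: 3 of 6.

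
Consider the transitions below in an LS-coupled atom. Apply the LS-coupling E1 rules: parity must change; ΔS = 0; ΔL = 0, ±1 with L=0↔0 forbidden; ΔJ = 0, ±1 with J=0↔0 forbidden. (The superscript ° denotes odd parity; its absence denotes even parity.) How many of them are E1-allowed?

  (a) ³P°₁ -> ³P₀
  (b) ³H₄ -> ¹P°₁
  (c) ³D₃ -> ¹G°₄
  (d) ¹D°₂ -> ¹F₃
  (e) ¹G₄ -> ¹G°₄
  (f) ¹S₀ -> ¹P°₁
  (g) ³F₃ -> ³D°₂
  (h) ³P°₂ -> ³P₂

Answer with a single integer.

6

(a) allowed
(b) forbidden (ΔS, ΔL, ΔJ fail)
(c) forbidden (ΔS, ΔL fail)
(d) allowed
(e) allowed
(f) allowed
(g) allowed
(h) allowed
Total allowed: 6 of 8.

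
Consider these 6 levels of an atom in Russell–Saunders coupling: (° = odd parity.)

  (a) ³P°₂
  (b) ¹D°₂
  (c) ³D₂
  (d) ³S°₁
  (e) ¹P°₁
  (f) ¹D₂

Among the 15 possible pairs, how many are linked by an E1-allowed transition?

(a)–(b): forbidden (parity, ΔS).
(a)–(c): allowed.
(a)–(d): forbidden (parity).
(a)–(e): forbidden (parity, ΔS).
(a)–(f): forbidden (ΔS).
(b)–(c): forbidden (ΔS).
(b)–(d): forbidden (parity, ΔS, ΔL).
(b)–(e): forbidden (parity).
(b)–(f): allowed.
(c)–(d): forbidden (ΔL).
(c)–(e): forbidden (ΔS).
(c)–(f): forbidden (parity, ΔS).
(d)–(e): forbidden (parity, ΔS).
(d)–(f): forbidden (ΔS, ΔL).
(e)–(f): allowed.
Allowed pairs: 3 of 15.

3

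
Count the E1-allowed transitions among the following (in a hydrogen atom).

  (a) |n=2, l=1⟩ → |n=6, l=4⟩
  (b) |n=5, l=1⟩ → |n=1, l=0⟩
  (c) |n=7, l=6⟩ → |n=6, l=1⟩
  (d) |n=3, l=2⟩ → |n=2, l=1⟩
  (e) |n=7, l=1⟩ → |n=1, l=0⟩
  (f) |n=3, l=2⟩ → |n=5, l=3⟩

(a) forbidden — Δl = +3 (E1 requires Δl = ±1)
(b) allowed
(c) forbidden — Δl = -5 (E1 requires Δl = ±1)
(d) allowed
(e) allowed
(f) allowed
Total allowed: 4 of 6.

4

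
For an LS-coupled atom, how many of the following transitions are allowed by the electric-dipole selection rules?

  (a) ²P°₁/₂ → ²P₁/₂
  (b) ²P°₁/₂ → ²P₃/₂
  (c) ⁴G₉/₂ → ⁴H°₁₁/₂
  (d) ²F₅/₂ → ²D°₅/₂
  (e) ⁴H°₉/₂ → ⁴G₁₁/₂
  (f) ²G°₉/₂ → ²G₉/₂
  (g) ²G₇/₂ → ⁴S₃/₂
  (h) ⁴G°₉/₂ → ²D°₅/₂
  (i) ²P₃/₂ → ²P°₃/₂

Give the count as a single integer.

(a) allowed
(b) allowed
(c) allowed
(d) allowed
(e) allowed
(f) allowed
(g) forbidden (parity, ΔS, ΔL, ΔJ fail)
(h) forbidden (parity, ΔS, ΔL, ΔJ fail)
(i) allowed
Total allowed: 7 of 9.

7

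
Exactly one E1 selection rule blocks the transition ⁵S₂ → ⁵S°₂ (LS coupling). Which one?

ΔS = 0: S: 2 → 2 — satisfied.
ΔJ = 0, ±1 (not J=0↔0): J: 2 → 2, ΔJ = +0 — satisfied.
Parity must change: even → odd — satisfied.
ΔL = 0, ±1 (not L=0↔0): L: 0 → 0, ΔL = +0 — violated.

the L=0 ↔ L=0 exclusion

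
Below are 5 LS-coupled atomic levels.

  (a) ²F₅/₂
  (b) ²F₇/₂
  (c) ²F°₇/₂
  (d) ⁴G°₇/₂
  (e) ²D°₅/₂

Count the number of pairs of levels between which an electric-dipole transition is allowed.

4

(a)–(b): forbidden (parity).
(a)–(c): allowed.
(a)–(d): forbidden (ΔS).
(a)–(e): allowed.
(b)–(c): allowed.
(b)–(d): forbidden (ΔS).
(b)–(e): allowed.
(c)–(d): forbidden (parity, ΔS).
(c)–(e): forbidden (parity).
(d)–(e): forbidden (parity, ΔS, ΔL).
Allowed pairs: 4 of 10.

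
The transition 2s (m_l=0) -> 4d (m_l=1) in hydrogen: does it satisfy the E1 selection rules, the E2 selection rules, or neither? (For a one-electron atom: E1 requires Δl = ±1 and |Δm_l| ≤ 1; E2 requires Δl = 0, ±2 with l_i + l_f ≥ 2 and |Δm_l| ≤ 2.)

E2

Δl = 2 − 0 = +2; l_i + l_f = 2.
Δm_l = +1.
E1 (Δl = ±1, |Δm_l| ≤ 1): not satisfied.
E2 (Δl = 0,±2, l_i+l_f ≥ 2, |Δm_l| ≤ 2): satisfied.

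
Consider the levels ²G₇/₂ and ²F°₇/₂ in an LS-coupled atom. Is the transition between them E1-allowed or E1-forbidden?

Initial level: S=1/2, L=4, J=7/2, parity even. Final level: S=1/2, L=3, J=7/2, parity odd.
Parity must change: even → odd — satisfied.
ΔS = 0: S: 1/2 → 1/2 — satisfied.
ΔJ = 0, ±1 (not J=0↔0): J: 7/2 → 7/2, ΔJ = +0 — satisfied.
ΔL = 0, ±1 (not L=0↔0): L: 4 → 3, ΔL = -1 — satisfied.
All four E1 rules are satisfied.

allowed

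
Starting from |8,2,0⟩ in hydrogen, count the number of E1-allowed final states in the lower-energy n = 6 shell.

E1 requires Δl = ±1, so l_f ∈ {1, 3}; with 0 ≤ l_f ≤ n_f−1 = 5, the allowed l_f values are {1, 3}.
For l_f = 1: m_f ∈ {m_i−1, m_i, m_i+1} ∩ [−1, 1] = {-1, 0, 1} → 3 states.
For l_f = 3: m_f ∈ {m_i−1, m_i, m_i+1} ∩ [−3, 3] = {-1, 0, 1} → 3 states.
Total: 6.

6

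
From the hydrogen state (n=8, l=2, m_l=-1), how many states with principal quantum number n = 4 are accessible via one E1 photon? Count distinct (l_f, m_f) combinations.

5

E1 requires Δl = ±1, so l_f ∈ {1, 3}; with 0 ≤ l_f ≤ n_f−1 = 3, the allowed l_f values are {1, 3}.
For l_f = 1: m_f ∈ {m_i−1, m_i, m_i+1} ∩ [−1, 1] = {-1, 0} → 2 states.
For l_f = 3: m_f ∈ {m_i−1, m_i, m_i+1} ∩ [−3, 3] = {-2, -1, 0} → 3 states.
Total: 5.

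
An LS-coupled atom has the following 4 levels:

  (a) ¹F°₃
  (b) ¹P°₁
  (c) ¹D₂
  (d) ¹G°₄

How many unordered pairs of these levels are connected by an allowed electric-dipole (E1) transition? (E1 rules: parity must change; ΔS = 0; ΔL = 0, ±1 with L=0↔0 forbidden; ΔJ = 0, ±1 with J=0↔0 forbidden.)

2

(a)–(b): forbidden (parity, ΔL, ΔJ).
(a)–(c): allowed.
(a)–(d): forbidden (parity).
(b)–(c): allowed.
(b)–(d): forbidden (parity, ΔL, ΔJ).
(c)–(d): forbidden (ΔL, ΔJ).
Allowed pairs: 2 of 6.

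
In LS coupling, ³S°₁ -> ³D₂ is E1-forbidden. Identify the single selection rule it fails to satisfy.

Initial level: S=1, L=0, J=1, parity odd. Final level: S=1, L=2, J=2, parity even.
Parity must change: odd → even — ok.
ΔS = 0: S: 1 → 1 — ok.
ΔL = 0, ±1 (not L=0↔0): L: 0 → 2, ΔL = +2 — fails.
ΔJ = 0, ±1 (not J=0↔0): J: 1 → 2, ΔJ = +1 — ok.

the ΔL = 0, ±1 rule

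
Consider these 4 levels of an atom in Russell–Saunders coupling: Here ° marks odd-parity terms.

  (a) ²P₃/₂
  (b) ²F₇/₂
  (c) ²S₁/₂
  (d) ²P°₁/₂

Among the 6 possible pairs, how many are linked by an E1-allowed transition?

(a)–(b): forbidden (parity, ΔL, ΔJ).
(a)–(c): forbidden (parity).
(a)–(d): allowed.
(b)–(c): forbidden (parity, ΔL, ΔJ).
(b)–(d): forbidden (ΔL, ΔJ).
(c)–(d): allowed.
Allowed pairs: 2 of 6.

2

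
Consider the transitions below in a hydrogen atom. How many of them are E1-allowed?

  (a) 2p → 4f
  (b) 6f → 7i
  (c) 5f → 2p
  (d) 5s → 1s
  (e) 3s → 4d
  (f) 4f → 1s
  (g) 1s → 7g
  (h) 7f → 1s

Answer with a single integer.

(a) forbidden — Δl = +2 (E1 requires Δl = ±1)
(b) forbidden — Δl = +3 (E1 requires Δl = ±1)
(c) forbidden — Δl = -2 (E1 requires Δl = ±1)
(d) forbidden — Δl = +0 (E1 requires Δl = ±1)
(e) forbidden — Δl = +2 (E1 requires Δl = ±1)
(f) forbidden — Δl = -3 (E1 requires Δl = ±1)
(g) forbidden — Δl = +4 (E1 requires Δl = ±1)
(h) forbidden — Δl = -3 (E1 requires Δl = ±1)
Total allowed: 0 of 8.

0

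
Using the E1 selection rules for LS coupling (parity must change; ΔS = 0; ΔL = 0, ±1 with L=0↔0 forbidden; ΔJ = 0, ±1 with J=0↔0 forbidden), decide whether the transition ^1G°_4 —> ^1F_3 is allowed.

ΔL = 0, ±1 (not L=0↔0): L: 4 → 3, ΔL = -1 — ok.
ΔS = 0: S: 0 → 0 — ok.
Parity must change: odd → even — ok.
ΔJ = 0, ±1 (not J=0↔0): J: 4 → 3, ΔJ = -1 — ok.
All four E1 rules are satisfied.

allowed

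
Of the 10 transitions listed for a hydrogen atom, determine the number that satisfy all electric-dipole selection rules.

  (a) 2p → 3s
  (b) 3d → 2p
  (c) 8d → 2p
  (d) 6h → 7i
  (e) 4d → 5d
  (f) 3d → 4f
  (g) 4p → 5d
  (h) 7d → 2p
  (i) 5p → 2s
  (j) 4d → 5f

(a) allowed
(b) allowed
(c) allowed
(d) allowed
(e) forbidden — Δl = +0 (E1 requires Δl = ±1)
(f) allowed
(g) allowed
(h) allowed
(i) allowed
(j) allowed
Total allowed: 9 of 10.

9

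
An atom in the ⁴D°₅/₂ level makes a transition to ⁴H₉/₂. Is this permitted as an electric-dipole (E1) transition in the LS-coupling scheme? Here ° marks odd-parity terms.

Initial level: S=3/2, L=2, J=5/2, parity odd. Final level: S=3/2, L=5, J=9/2, parity even.
Parity must change: odd → even — satisfied.
ΔS = 0: S: 3/2 → 3/2 — satisfied.
ΔL = 0, ±1 (not L=0↔0): L: 2 → 5, ΔL = +3 — violated.
ΔJ = 0, ±1 (not J=0↔0): J: 5/2 → 9/2, ΔJ = +2 — violated.
Rule(s) violated: ΔL, ΔJ.

forbidden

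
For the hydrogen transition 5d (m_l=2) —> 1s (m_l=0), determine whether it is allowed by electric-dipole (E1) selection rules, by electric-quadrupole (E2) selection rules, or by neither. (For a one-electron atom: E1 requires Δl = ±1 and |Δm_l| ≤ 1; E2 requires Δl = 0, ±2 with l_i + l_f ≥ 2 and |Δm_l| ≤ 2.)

Δl = 0 − 2 = -2; l_i + l_f = 2.
Δm_l = -2.
E1 (Δl = ±1, |Δm_l| ≤ 1): not satisfied.
E2 (Δl = 0,±2, l_i+l_f ≥ 2, |Δm_l| ≤ 2): satisfied.

E2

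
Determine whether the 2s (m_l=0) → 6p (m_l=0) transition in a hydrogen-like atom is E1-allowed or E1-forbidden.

allowed

Initial l = 0, final l = 1, so Δl = +1. E1 requires Δl = ±1: passes.
Δm_l = 0 − (0) = +0. E1 requires Δm_l = 0, ±1: passes.
All E1 selection rules are satisfied.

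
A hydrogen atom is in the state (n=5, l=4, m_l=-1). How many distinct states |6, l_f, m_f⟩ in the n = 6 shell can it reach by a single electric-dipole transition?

E1 requires Δl = ±1, so l_f ∈ {3, 5}; with 0 ≤ l_f ≤ n_f−1 = 5, the allowed l_f values are {3, 5}.
For l_f = 3: m_f ∈ {m_i−1, m_i, m_i+1} ∩ [−3, 3] = {-2, -1, 0} → 3 states.
For l_f = 5: m_f ∈ {m_i−1, m_i, m_i+1} ∩ [−5, 5] = {-2, -1, 0} → 3 states.
Total: 6.

6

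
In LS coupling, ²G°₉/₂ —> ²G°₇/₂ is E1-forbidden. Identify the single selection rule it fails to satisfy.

parity

Initial level: S=1/2, L=4, J=9/2, parity odd. Final level: S=1/2, L=4, J=7/2, parity odd.
Parity must change: odd → odd — fails.
ΔS = 0: S: 1/2 → 1/2 — ok.
ΔL = 0, ±1 (not L=0↔0): L: 4 → 4, ΔL = +0 — ok.
ΔJ = 0, ±1 (not J=0↔0): J: 9/2 → 7/2, ΔJ = -1 — ok.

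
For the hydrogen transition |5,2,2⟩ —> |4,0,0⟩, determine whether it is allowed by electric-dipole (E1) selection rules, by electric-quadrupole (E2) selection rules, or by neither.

E2

Δl = 0 − 2 = -2; l_i + l_f = 2.
Δm_l = -2.
E1 (Δl = ±1, |Δm_l| ≤ 1): not satisfied.
E2 (Δl = 0,±2, l_i+l_f ≥ 2, |Δm_l| ≤ 2): satisfied.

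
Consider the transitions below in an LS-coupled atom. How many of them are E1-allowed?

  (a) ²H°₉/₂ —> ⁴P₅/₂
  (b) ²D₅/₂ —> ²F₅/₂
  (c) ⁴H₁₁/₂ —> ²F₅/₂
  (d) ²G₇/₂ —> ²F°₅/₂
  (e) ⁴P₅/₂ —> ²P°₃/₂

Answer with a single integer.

(a) forbidden (ΔS, ΔL, ΔJ fail)
(b) forbidden (parity fails)
(c) forbidden (parity, ΔS, ΔL, ΔJ fail)
(d) allowed
(e) forbidden (ΔS fails)
Total allowed: 1 of 5.

1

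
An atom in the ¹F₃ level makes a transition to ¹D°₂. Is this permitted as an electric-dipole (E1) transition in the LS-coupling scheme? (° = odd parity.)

allowed

Reading off the term symbols: S 0→0, L 3→2, J 3→2, parity even→odd.
Parity must change: even → odd — ok.
ΔS = 0: S: 0 → 0 — ok.
ΔL = 0, ±1 (not L=0↔0): L: 3 → 2, ΔL = -1 — ok.
ΔJ = 0, ±1 (not J=0↔0): J: 3 → 2, ΔJ = -1 — ok.
All four E1 rules are satisfied.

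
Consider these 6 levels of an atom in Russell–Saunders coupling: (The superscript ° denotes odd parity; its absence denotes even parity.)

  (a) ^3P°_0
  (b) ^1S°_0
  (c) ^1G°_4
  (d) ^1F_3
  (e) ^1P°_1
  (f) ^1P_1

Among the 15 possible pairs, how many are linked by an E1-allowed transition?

(a)–(b): forbidden (parity, ΔS, ΔJ).
(a)–(c): forbidden (parity, ΔS, ΔL, ΔJ).
(a)–(d): forbidden (ΔS, ΔL, ΔJ).
(a)–(e): forbidden (parity, ΔS).
(a)–(f): forbidden (ΔS).
(b)–(c): forbidden (parity, ΔL, ΔJ).
(b)–(d): forbidden (ΔL, ΔJ).
(b)–(e): forbidden (parity).
(b)–(f): allowed.
(c)–(d): allowed.
(c)–(e): forbidden (parity, ΔL, ΔJ).
(c)–(f): forbidden (ΔL, ΔJ).
(d)–(e): forbidden (ΔL, ΔJ).
(d)–(f): forbidden (parity, ΔL, ΔJ).
(e)–(f): allowed.
Allowed pairs: 3 of 15.

3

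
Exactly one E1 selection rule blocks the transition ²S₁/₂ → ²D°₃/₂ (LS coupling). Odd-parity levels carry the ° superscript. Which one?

the ΔL = 0, ±1 rule

ΔS = 0: S: 1/2 → 1/2 — satisfied.
Parity must change: even → odd — satisfied.
ΔJ = 0, ±1 (not J=0↔0): J: 1/2 → 3/2, ΔJ = +1 — satisfied.
ΔL = 0, ±1 (not L=0↔0): L: 0 → 2, ΔL = +2 — violated.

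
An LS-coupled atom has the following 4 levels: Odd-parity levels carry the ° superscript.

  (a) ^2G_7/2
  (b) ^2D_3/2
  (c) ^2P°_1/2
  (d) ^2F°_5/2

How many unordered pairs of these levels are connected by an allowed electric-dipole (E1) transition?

(a)–(b): forbidden (parity, ΔL, ΔJ).
(a)–(c): forbidden (ΔL, ΔJ).
(a)–(d): allowed.
(b)–(c): allowed.
(b)–(d): allowed.
(c)–(d): forbidden (parity, ΔL, ΔJ).
Allowed pairs: 3 of 6.

3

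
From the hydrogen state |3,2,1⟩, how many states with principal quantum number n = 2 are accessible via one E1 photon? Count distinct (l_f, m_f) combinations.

E1 requires Δl = ±1, so l_f ∈ {1, 3}; with 0 ≤ l_f ≤ n_f−1 = 1, the allowed l_f values are {1}.
For l_f = 1: m_f ∈ {m_i−1, m_i, m_i+1} ∩ [−1, 1] = {0, 1} → 2 states.
Total: 2.

2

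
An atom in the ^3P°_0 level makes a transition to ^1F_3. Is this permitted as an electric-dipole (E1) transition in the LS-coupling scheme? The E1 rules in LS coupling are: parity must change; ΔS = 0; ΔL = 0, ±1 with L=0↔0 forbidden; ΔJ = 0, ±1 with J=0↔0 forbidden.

forbidden

Reading off the term symbols: S 1→0, L 1→3, J 0→3, parity odd→even.
Parity must change: odd → even — ok.
ΔS = 0: S: 1 → 0 — fails.
ΔL = 0, ±1 (not L=0↔0): L: 1 → 3, ΔL = +2 — fails.
ΔJ = 0, ±1 (not J=0↔0): J: 0 → 3, ΔJ = +3 — fails.
Rule(s) violated: ΔS, ΔL, ΔJ.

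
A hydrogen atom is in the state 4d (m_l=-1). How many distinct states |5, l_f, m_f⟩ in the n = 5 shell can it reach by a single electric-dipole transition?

5

E1 requires Δl = ±1, so l_f ∈ {1, 3}; with 0 ≤ l_f ≤ n_f−1 = 4, the allowed l_f values are {1, 3}.
For l_f = 1: m_f ∈ {m_i−1, m_i, m_i+1} ∩ [−1, 1] = {-1, 0} → 2 states.
For l_f = 3: m_f ∈ {m_i−1, m_i, m_i+1} ∩ [−3, 3] = {-2, -1, 0} → 3 states.
Total: 5.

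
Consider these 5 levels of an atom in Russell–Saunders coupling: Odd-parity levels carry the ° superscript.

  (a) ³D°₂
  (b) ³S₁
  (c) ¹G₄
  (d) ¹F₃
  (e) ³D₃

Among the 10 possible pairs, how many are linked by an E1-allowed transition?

1

(a)–(b): forbidden (ΔL).
(a)–(c): forbidden (ΔS, ΔL, ΔJ).
(a)–(d): forbidden (ΔS).
(a)–(e): allowed.
(b)–(c): forbidden (parity, ΔS, ΔL, ΔJ).
(b)–(d): forbidden (parity, ΔS, ΔL, ΔJ).
(b)–(e): forbidden (parity, ΔL, ΔJ).
(c)–(d): forbidden (parity).
(c)–(e): forbidden (parity, ΔS, ΔL).
(d)–(e): forbidden (parity, ΔS).
Allowed pairs: 1 of 10.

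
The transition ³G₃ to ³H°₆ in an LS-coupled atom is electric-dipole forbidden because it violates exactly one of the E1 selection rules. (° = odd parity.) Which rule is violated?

the ΔJ = 0, ±1 rule

Parity must change: even → odd — ✓.
ΔS = 0: S: 1 → 1 — ✓.
ΔL = 0, ±1 (not L=0↔0): L: 4 → 5, ΔL = +1 — ✓.
ΔJ = 0, ±1 (not J=0↔0): J: 3 → 6, ΔJ = +3 — ✗.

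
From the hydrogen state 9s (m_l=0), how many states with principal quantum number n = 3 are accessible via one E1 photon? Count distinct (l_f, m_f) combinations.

3

E1 requires Δl = ±1, so l_f ∈ {-1, 1}; with 0 ≤ l_f ≤ n_f−1 = 2, the allowed l_f values are {1}.
For l_f = 1: m_f ∈ {m_i−1, m_i, m_i+1} ∩ [−1, 1] = {-1, 0, 1} → 3 states.
Total: 3.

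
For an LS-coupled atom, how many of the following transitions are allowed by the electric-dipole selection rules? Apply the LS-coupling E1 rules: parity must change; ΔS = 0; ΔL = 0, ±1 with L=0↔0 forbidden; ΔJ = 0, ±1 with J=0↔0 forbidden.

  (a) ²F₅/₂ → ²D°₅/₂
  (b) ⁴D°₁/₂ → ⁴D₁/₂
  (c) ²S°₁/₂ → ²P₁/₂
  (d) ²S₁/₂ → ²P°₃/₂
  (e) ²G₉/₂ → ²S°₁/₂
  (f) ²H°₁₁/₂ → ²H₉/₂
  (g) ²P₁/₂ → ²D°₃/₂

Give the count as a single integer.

(a) allowed
(b) allowed
(c) allowed
(d) allowed
(e) forbidden (ΔL, ΔJ fail)
(f) allowed
(g) allowed
Total allowed: 6 of 7.

6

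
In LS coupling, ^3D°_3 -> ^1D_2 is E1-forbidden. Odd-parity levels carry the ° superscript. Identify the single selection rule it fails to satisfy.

Reading off the term symbols: S 1→0, L 2→2, J 3→2, parity odd→even.
ΔJ = 0, ±1 (not J=0↔0): J: 3 → 2, ΔJ = -1 — passes.
ΔL = 0, ±1 (not L=0↔0): L: 2 → 2, ΔL = +0 — passes.
ΔS = 0: S: 1 → 0 — fails.
Parity must change: odd → even — passes.

the ΔS = 0 rule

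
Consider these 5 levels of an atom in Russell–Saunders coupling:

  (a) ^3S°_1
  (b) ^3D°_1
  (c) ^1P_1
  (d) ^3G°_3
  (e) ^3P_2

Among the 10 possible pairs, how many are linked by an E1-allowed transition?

(a)–(b): forbidden (parity, ΔL).
(a)–(c): forbidden (ΔS).
(a)–(d): forbidden (parity, ΔL, ΔJ).
(a)–(e): allowed.
(b)–(c): forbidden (ΔS).
(b)–(d): forbidden (parity, ΔL, ΔJ).
(b)–(e): allowed.
(c)–(d): forbidden (ΔS, ΔL, ΔJ).
(c)–(e): forbidden (parity, ΔS).
(d)–(e): forbidden (ΔL).
Allowed pairs: 2 of 10.

2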